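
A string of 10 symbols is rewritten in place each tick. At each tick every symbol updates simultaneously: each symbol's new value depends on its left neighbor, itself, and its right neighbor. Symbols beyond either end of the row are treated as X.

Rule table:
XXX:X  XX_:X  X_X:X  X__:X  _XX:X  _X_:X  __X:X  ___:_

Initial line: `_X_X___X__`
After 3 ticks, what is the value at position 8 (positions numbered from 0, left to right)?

XXXXX_XXXX
XXXXXXXXXX
XXXXXXXXXX
position 8 holds X

X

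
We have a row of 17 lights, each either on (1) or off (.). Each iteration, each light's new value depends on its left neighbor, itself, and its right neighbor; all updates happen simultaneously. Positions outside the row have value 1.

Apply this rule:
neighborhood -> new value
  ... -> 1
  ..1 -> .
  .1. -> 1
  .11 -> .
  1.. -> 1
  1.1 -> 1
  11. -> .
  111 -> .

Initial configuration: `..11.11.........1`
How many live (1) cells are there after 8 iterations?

3

1...1..11111111..
.11.11.........1.
1..1..11111111.11
.1.11.........1..
111..11111111.11.
...1.........1..1
11.111111111.11..
..1.........1..1.
count of 1: 3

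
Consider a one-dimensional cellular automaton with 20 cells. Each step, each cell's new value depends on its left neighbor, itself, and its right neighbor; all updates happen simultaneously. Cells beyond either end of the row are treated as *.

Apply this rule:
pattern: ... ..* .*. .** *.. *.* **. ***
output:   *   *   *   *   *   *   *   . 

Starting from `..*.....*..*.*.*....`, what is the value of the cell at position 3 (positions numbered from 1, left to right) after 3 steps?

********************
....................
********************
position 3 holds *

*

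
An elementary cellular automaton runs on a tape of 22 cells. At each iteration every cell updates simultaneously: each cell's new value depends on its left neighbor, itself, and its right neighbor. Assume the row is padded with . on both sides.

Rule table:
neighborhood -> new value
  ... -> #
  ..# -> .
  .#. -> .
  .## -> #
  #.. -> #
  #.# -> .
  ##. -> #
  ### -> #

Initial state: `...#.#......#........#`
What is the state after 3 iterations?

##....#####..#######..
#####.######.#########
#####.######.#########

#####.######.#########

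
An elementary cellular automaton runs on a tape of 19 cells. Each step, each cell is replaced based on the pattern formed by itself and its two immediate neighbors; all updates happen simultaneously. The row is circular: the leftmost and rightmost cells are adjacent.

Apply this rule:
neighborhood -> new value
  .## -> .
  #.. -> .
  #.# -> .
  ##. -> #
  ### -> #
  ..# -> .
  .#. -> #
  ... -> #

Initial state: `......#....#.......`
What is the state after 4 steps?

#####.#..#.#.#..###

step 1: #####.#.##.#.######
step 2: #####.#..#.#..#####
step 3: #####.#..#.#...####
step 4: #####.#..#.#.#..###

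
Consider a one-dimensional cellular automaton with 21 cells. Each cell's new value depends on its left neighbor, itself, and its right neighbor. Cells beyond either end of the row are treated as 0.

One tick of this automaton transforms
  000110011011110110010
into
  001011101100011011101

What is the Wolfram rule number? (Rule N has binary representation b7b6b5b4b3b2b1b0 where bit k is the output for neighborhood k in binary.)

114

position 11: 111 → 0  (bit 7 = 0)
position 4: 110 → 1  (bit 6 = 1)
position 9: 101 → 1  (bit 5 = 1)
position 5: 100 → 1  (bit 4 = 1)
position 3: 011 → 0  (bit 3 = 0)
position 19: 010 → 0  (bit 2 = 0)
position 2: 001 → 1  (bit 1 = 1)
position 0: 000 → 0  (bit 0 = 0)
bits b7..b0 = 01110010 = 114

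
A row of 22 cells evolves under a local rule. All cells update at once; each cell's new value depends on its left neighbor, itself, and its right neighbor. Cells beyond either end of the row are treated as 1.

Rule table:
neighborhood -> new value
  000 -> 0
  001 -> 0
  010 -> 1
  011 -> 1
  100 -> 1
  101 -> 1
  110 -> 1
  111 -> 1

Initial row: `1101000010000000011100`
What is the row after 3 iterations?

1111100011000000011110
1111110011100000011111
1111111011110000011111

1111111011110000011111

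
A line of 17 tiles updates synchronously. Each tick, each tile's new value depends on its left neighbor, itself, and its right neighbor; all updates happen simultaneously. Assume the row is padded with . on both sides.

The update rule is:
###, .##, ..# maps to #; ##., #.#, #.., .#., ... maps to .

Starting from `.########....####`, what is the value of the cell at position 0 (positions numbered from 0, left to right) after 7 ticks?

########....####.
#######....####..
######....####...
#####....####....
####....####.....
###....####......
##....####.......
position 0 holds #

#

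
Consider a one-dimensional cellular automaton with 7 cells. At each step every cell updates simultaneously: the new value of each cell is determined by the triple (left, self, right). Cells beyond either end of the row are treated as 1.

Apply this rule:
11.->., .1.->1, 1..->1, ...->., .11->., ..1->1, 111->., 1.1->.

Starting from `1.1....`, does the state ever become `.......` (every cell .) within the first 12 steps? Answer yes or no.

yes

step 1: ..11..1
step 2: 11..11.
step 3: ..11...
step 4: 11..1.1
step 5: ..111..
step 6: 11...11
step 7: ..1.1..
step 8: 111.111
step 9: .......
all cells are . at step 9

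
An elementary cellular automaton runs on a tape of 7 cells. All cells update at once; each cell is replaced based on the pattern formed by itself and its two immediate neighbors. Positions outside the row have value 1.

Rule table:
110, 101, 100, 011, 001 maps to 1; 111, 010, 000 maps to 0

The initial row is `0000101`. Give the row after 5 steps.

0011001

step 1: 1001011
step 2: 1110110
step 3: 0011111
step 4: 1110000
step 5: 0011001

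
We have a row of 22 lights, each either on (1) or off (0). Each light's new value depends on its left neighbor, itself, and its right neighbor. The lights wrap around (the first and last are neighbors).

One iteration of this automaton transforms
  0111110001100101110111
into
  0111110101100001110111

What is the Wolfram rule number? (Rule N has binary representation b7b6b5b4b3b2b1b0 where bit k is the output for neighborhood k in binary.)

position 2: 111 → 1  (bit 7 = 1)
position 5: 110 → 1  (bit 6 = 1)
position 0: 101 → 0  (bit 5 = 0)
position 6: 100 → 0  (bit 4 = 0)
position 1: 011 → 1  (bit 3 = 1)
position 13: 010 → 0  (bit 2 = 0)
position 8: 001 → 0  (bit 1 = 0)
position 7: 000 → 1  (bit 0 = 1)
bits b7..b0 = 11001001 = 201

201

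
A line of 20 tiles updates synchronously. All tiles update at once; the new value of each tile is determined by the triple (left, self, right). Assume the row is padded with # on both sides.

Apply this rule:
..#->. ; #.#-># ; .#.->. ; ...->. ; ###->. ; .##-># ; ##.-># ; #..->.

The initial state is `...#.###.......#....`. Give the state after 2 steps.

step 1: ....##.#............
step 2: ....###.............

....###.............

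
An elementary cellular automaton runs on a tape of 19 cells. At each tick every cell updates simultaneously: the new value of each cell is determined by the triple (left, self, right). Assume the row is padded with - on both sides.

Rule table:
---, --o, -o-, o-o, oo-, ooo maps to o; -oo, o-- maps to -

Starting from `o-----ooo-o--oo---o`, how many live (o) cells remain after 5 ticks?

tick 1: o-oooo-oooo-o-o-ooo
tick 2: oo-oooo-oooooooo-oo
tick 3: -oo-oooo-oooooooo-o
tick 4: o-oo-oooo-ooooooooo
tick 5: oo-oo-oooo-oooooooo
count of o: 16

16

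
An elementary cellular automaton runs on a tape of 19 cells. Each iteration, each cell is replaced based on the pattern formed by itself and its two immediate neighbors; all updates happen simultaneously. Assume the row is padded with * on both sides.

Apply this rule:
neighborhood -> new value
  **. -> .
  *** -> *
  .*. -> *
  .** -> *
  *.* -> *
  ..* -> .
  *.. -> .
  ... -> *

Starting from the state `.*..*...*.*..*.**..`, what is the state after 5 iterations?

..*****..*.**.*****

iteration 1: **..*.*.***..***...
iteration 2: *...******...**..*.
iteration 3: ..*.*****..*.*...**
iteration 4: ..******...***.*.**
iteration 5: ..*****..*.**.*****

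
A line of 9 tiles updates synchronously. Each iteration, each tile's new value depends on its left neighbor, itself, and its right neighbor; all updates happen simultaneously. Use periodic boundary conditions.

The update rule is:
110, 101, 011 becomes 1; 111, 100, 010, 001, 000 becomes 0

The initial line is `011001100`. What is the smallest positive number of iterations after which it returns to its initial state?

1

011001100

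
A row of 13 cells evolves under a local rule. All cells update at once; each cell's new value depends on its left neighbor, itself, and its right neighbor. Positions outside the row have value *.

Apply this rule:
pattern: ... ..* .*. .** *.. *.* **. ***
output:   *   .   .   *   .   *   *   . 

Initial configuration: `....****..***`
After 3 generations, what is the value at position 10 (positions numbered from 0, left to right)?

generation 1: .**.*..*..*..
generation 2: ****.........
generation 3: ...*.*******.
position 10 holds *

*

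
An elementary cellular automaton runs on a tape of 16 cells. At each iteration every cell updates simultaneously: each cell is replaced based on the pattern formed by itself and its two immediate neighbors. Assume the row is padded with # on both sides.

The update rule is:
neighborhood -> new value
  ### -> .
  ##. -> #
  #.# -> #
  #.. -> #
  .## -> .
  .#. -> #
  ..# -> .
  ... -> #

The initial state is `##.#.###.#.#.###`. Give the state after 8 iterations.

iteration 1: .####..######...
iteration 2: #...##......###.
iteration 3: ###..######...##
iteration 4: ..##......###...
iteration 5: #..######...###.
iteration 6: ##......###...##
iteration 7: .######...###...
iteration 8: #.....###...###.

#.....###...###.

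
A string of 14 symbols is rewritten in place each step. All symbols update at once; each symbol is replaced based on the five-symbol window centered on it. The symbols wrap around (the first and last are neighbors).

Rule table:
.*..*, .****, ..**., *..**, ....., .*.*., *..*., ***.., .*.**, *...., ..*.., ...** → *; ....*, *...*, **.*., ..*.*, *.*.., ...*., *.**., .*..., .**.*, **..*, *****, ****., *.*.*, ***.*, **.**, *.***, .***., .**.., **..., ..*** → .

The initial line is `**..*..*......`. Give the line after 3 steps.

*..*****.***.*
..*.*.........
...*..********

...*..********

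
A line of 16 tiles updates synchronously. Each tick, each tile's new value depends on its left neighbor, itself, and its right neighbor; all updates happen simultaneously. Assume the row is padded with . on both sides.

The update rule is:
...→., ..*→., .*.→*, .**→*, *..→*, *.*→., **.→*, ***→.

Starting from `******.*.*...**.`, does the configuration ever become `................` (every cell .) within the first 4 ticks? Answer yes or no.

*....*.*.**..***
**...*.*.***.*.*
***..*.*.*.*.*.*
*.**.*.*.*.*.*.*
tick 4 is *.**.*.*.*.*.*.*, still not uniform .

no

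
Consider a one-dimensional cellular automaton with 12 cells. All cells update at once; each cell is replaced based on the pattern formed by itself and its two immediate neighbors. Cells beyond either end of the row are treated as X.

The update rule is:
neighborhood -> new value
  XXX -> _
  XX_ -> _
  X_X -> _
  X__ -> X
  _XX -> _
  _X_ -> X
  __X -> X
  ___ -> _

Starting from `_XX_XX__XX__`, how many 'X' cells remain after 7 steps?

step 1: ______XX__XX
step 2: X____X__XX__
step 3: _X__XXXX__XX
step 4: _XXX____XX__
step 5: ____X__X__XX
step 6: X__XXXXXXX__
step 7: _XX_______XX
count of X: 4

4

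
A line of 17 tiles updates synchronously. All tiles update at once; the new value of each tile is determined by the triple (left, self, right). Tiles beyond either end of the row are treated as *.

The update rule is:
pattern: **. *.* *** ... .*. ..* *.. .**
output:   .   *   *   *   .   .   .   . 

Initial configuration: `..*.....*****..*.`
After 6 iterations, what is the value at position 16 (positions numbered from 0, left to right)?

iteration 1: ....***..***....*
iteration 2: .**..*....*..**..
iteration 3: *......**........
iteration 4: ..****....******.
iteration 5: ...**..**..****.*
iteration 6: .*..........**.*.
position 16 holds .

.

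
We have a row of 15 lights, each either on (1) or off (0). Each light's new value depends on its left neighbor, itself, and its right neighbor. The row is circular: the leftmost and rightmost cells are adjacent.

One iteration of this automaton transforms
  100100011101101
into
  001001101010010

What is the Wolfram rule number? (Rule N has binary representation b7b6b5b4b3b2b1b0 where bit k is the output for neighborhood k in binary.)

position 8: 111 → 1  (bit 7 = 1)
position 0: 110 → 0  (bit 6 = 0)
position 10: 101 → 1  (bit 5 = 1)
position 1: 100 → 0  (bit 4 = 0)
position 7: 011 → 0  (bit 3 = 0)
position 3: 010 → 0  (bit 2 = 0)
position 2: 001 → 1  (bit 1 = 1)
position 5: 000 → 1  (bit 0 = 1)
bits b7..b0 = 10100011 = 163

163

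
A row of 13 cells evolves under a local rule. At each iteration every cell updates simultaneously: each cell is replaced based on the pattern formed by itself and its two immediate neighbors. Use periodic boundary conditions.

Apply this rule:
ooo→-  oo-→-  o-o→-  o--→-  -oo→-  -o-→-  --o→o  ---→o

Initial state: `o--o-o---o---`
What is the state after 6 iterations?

---o--ooo---o

--o----oo--oo
-o--ooo---o--
o--o----oo--o
--o--ooo---o-
oo--o----oo--
---o--ooo---o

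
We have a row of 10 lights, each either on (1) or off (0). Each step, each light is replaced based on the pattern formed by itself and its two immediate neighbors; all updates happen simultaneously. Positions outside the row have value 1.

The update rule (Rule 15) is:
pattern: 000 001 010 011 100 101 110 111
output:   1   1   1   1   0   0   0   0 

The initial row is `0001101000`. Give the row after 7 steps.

0111001011
0100011010
0101110010
0101000110
0101011100
0101010001
0101010111

0101010111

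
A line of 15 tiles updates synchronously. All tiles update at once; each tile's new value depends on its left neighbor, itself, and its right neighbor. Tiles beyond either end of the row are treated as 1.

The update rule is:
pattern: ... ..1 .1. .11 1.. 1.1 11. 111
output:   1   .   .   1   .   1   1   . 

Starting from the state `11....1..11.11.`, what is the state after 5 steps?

step 1: .1.11....111111
step 2: 1.111.11.1.....
step 3: 111.11111..111.
step 4: ..111...1..1.11
step 5: ..1.1.1.....11.

..1.1.1.....11.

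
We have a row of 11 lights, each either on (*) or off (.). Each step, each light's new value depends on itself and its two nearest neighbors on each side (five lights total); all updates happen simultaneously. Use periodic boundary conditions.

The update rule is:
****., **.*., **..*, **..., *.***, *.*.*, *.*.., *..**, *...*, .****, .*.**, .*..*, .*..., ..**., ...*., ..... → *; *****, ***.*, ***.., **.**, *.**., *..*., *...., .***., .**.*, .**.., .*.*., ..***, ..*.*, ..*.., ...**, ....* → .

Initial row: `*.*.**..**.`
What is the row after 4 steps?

*.**..***.*
....**.....
**..*.*.***
*.*...****.

*.*...****.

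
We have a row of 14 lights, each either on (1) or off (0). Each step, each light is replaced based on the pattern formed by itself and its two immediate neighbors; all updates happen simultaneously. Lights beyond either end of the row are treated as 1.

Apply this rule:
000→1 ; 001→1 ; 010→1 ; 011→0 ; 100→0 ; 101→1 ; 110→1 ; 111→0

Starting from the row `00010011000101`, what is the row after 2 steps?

01110101011110
10011111100011

10011111100011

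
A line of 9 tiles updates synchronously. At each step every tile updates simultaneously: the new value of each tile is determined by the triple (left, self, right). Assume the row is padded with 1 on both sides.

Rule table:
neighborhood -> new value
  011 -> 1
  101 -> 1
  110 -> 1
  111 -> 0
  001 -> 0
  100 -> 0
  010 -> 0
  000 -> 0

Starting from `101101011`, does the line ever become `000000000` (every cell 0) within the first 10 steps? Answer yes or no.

yes

111110110
000011111
000010000
000000000
all cells are 0 at step 4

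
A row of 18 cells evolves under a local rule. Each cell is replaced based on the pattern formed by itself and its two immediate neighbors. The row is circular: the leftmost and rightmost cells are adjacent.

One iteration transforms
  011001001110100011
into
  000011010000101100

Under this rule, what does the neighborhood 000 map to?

1

At position 14 the neighborhood is 000; the next row has 1 there.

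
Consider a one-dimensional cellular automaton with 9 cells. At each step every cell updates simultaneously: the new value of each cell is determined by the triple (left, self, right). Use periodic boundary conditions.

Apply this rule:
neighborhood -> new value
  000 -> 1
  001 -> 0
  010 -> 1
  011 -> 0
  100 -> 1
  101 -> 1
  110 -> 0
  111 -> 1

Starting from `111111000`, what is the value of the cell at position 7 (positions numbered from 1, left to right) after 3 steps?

1

step 1: 011110110
step 2: 001101001
step 3: 100011101
position 7 holds 1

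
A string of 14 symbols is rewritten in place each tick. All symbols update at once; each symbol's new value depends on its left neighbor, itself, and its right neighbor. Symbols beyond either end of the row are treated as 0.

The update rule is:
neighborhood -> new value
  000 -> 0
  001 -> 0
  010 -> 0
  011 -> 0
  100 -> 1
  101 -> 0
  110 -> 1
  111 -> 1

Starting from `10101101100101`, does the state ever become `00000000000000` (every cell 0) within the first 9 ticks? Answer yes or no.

tick 1: 00000100110000
tick 2: 00000010011000
tick 3: 00000001001100
tick 4: 00000000100110
tick 5: 00000000010011
tick 6: 00000000001001
tick 7: 00000000000100
tick 8: 00000000000010
tick 9: 00000000000001
tick 9 is 00000000000001, still not uniform 0

no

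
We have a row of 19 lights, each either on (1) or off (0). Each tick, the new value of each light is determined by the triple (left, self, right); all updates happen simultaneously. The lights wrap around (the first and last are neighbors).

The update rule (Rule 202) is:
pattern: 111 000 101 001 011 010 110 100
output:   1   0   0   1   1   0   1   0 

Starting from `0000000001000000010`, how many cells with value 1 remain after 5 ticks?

2

0000000010000000100
0000000100000001000
0000001000000010000
0000010000000100000
0000100000001000000
count of 1: 2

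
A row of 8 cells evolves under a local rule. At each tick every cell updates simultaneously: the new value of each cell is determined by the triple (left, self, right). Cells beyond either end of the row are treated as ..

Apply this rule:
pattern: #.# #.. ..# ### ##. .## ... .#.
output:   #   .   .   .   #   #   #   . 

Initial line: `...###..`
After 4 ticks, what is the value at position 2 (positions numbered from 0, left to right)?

#

##.#.#.#
###.#.#.
#.##.#..
.####..#
position 2 holds #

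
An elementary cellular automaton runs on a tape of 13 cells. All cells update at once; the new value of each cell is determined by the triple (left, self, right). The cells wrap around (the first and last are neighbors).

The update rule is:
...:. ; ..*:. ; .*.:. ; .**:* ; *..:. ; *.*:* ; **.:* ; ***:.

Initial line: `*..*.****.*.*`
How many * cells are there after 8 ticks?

4

tick 1: *...**..**.**
tick 2: *...**..****.
tick 3: ....**..*..**
tick 4: ....**.....**
tick 5: ....**.....**  (fixed point — unchanged through tick 8)
count of *: 4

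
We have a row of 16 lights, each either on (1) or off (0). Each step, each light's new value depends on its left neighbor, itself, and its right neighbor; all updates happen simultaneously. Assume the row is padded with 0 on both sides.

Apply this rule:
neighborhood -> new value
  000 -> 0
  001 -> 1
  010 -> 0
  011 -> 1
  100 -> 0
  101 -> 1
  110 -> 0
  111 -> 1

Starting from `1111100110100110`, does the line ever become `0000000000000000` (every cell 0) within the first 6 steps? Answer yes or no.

no

1111001101001100
1110011010011000
1100110100110000
1001101001100000
0011010011000000
0110100110000000
step 6 is 0110100110000000, still not uniform 0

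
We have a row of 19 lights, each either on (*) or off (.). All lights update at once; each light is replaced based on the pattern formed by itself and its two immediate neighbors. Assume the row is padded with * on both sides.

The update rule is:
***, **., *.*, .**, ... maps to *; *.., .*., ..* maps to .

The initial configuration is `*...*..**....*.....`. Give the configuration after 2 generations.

*.*....**.**...***.
**..**.*****.*.****

**..**.*****.*.****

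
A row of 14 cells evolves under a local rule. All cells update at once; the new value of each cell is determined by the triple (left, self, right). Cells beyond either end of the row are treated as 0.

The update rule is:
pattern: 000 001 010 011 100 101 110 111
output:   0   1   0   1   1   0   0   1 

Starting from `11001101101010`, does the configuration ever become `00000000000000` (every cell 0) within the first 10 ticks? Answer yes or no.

tick 1: 10111001000001
tick 2: 00110110100010
tick 3: 01100100010101
tick 4: 11011010100000
tick 5: 10010000010000
tick 6: 01101000101000
tick 7: 11000101000100
tick 8: 10101000101010
tick 9: 00000101000001
tick 10: 00001000100010
tick 10 is 00001000100010, still not uniform 0

no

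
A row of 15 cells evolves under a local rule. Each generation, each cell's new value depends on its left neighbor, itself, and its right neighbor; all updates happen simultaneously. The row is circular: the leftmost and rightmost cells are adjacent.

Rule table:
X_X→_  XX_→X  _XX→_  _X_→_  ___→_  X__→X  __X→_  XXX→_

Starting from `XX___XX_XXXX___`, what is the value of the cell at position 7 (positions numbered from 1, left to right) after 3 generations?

_XX___X____XX__
__XX___X____XX_
___XX___X____XX
position 7 holds _

_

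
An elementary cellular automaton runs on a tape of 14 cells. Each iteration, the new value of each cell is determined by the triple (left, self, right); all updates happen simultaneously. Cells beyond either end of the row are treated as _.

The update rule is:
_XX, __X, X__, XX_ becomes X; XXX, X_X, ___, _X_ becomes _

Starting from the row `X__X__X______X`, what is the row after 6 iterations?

_XX_XX_X____X_
XXX_XX__X__X_X
X_X_XXXX_XX___
____X__X_XXX__
___X_XX__X_XX_
__X__XXXX__XXX

__X__XXXX__XXX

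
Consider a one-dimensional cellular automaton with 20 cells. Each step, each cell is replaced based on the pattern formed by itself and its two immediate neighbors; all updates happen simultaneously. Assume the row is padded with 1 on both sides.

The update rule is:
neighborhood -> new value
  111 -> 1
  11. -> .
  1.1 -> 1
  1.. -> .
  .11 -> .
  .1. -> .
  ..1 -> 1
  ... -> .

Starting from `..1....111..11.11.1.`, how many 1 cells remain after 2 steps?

.1....1.1..1..1..1.1
1....1.1..1..1..1.1.
count of 1: 7

7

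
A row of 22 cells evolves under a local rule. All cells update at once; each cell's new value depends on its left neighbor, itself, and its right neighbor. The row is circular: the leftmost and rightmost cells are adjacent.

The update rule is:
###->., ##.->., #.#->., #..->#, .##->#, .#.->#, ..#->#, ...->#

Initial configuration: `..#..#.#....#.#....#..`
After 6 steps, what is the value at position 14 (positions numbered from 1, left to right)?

step 1: ######.######.########
step 2: .......#......#.......
step 3: ######################
step 4: ......................
step 5: ######################  (repeats step 3; period 2)
step 6: ......................
position 14 holds .

.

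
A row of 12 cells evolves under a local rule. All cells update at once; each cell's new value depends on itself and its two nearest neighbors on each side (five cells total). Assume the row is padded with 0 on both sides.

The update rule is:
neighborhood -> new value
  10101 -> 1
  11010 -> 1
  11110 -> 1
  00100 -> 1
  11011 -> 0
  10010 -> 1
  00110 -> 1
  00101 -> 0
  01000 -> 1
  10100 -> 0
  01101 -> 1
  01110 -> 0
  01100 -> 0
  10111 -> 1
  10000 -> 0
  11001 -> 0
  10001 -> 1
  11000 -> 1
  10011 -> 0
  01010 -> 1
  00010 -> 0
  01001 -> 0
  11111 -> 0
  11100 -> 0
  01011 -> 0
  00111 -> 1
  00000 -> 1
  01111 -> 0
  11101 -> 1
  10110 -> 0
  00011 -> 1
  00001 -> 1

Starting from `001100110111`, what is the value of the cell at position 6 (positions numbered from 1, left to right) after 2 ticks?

1

tick 1: 111000110100
tick 2: 100111111010
position 6 holds 1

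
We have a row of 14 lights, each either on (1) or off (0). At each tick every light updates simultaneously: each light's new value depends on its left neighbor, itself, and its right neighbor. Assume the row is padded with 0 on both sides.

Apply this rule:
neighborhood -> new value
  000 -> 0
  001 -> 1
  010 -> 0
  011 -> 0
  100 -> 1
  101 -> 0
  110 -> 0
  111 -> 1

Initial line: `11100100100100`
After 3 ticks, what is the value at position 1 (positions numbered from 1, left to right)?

tick 1: 01011011011010
tick 2: 10000000000001
tick 3: 01000000000010
position 1 holds 0

0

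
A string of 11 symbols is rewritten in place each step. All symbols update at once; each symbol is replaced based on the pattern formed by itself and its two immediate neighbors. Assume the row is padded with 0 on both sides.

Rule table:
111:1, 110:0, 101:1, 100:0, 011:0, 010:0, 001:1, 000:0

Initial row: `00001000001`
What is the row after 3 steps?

00010000010
00100000100
01000001000

01000001000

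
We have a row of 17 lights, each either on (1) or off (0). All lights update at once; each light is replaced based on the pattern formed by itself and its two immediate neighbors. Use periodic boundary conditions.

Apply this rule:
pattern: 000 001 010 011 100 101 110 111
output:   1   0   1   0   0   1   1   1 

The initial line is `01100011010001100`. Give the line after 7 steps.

01110001101001010

step 1: 00101001110100101
step 2: 00111000111100111
step 3: 00011010011100011
step 4: 01001110001101001
step 5: 11000110100111001
step 6: 11010011100011000
step 7: 01110001101001010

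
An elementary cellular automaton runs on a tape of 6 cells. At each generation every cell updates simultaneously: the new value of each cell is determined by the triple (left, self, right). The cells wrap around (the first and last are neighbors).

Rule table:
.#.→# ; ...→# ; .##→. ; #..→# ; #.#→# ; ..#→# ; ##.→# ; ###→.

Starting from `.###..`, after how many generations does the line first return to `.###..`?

#..###
###...
..####
##...#
.####.
#...##
####..
...###
###..#
..###.
##..##
.###..

12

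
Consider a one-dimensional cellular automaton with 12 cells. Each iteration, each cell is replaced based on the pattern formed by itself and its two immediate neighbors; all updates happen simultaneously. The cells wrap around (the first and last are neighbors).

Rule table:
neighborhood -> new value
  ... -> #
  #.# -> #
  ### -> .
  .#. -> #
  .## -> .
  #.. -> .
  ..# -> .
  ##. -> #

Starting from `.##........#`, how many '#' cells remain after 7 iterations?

iteration 1: #.#.######.#
iteration 2: ####.....##.
iteration 3: ...#.###..##
iteration 4: .#.##..#...#
iteration 5: ###.#..#.#.#
iteration 6: ..###..####.
iteration 7: #...#.....#.
count of #: 3

3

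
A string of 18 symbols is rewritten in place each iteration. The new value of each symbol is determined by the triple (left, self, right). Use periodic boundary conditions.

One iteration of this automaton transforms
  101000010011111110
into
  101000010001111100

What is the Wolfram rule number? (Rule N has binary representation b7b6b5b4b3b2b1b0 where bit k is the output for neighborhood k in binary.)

132

position 11: 111 → 1  (bit 7 = 1)
position 16: 110 → 0  (bit 6 = 0)
position 1: 101 → 0  (bit 5 = 0)
position 3: 100 → 0  (bit 4 = 0)
position 10: 011 → 0  (bit 3 = 0)
position 0: 010 → 1  (bit 2 = 1)
position 6: 001 → 0  (bit 1 = 0)
position 4: 000 → 0  (bit 0 = 0)
bits b7..b0 = 10000100 = 132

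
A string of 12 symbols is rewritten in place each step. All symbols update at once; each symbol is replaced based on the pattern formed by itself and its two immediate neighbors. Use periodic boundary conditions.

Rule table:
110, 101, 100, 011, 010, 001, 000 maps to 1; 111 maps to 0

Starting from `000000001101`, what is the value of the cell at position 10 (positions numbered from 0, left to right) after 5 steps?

111111111111
000000000000
111111111111  (repeats step 1; period 2)
step 5: 111111111111
position 10 holds 1

1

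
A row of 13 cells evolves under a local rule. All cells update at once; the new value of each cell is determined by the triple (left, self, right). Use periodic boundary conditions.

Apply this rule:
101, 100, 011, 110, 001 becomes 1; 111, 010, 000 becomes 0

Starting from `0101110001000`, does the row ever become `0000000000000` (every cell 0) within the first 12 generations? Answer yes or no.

yes

generation 1: 1011011010100
generation 2: 0111111101011
generation 3: 1100000110111
generation 4: 0110001111100
generation 5: 1111011000110
generation 6: 1001111101111
generation 7: 1111000111000
generation 8: 1001101101101
generation 9: 1111111111111
generation 10: 0000000000000
all cells are 0 at generation 10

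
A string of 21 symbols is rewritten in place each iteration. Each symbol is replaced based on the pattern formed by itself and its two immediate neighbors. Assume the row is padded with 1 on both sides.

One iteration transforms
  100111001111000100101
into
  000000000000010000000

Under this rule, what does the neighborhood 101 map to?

0

At position 19 the neighborhood is 101; the next row has 0 there.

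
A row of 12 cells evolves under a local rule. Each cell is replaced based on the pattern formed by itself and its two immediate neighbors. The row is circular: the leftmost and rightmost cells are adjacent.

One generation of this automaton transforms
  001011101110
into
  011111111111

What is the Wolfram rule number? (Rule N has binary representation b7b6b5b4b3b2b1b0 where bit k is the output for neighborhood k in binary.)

254

position 5: 111 → 1  (bit 7 = 1)
position 6: 110 → 1  (bit 6 = 1)
position 3: 101 → 1  (bit 5 = 1)
position 11: 100 → 1  (bit 4 = 1)
position 4: 011 → 1  (bit 3 = 1)
position 2: 010 → 1  (bit 2 = 1)
position 1: 001 → 1  (bit 1 = 1)
position 0: 000 → 0  (bit 0 = 0)
bits b7..b0 = 11111110 = 254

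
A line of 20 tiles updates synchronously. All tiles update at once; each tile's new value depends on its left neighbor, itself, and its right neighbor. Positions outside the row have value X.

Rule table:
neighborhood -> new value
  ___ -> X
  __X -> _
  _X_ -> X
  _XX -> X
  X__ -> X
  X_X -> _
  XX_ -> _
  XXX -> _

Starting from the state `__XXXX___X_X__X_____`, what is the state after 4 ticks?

X_X___XX_X_XX_XXXXX_
__XXX_X__X_X__X_____
X_X___XX_X_XX_XXXXX_  (repeats tick 1; period 2)
tick 4: __XXX_X__X_X__X_____

__XXX_X__X_X__X_____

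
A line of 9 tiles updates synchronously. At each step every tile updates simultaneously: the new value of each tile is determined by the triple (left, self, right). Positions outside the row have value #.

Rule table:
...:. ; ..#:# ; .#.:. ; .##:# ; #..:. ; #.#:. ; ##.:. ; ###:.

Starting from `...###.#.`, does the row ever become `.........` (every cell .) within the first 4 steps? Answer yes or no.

..##.....
.##.....#
.#.....##
......##.
step 4 is ......##., still not uniform .

no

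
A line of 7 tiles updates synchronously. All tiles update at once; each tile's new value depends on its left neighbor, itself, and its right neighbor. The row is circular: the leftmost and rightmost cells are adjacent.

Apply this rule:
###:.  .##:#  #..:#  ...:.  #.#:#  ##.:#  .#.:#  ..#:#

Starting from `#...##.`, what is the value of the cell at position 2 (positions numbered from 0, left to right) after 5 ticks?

tick 1: ##.####
tick 2: .###...
tick 3: ##.##..
tick 4: #######
tick 5: .......
position 2 holds .

.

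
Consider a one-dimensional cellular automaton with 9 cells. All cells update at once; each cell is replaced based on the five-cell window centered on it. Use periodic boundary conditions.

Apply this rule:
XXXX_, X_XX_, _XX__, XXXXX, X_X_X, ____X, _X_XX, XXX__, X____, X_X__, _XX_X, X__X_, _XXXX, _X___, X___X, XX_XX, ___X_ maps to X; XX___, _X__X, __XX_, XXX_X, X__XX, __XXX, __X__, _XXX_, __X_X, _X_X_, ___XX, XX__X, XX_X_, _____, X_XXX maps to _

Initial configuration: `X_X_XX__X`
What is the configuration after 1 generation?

X_XXXX___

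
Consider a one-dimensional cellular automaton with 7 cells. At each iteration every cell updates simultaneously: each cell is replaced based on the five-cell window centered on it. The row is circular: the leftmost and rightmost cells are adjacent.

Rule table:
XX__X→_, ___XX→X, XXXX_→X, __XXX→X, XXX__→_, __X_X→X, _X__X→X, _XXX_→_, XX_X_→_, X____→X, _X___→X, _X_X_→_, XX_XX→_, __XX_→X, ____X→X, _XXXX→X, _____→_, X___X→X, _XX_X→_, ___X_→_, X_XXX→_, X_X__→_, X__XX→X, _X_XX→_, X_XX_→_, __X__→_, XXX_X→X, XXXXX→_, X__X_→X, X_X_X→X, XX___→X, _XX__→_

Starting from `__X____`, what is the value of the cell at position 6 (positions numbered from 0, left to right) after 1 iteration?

iteration 1: X__XX__
position 6 holds _

_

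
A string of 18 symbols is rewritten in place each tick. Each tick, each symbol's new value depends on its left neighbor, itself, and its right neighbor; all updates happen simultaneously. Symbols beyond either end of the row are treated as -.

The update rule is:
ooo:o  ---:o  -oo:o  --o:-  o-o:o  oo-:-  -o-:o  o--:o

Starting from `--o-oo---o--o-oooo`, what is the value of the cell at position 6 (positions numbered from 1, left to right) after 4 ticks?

o-ooo-oo-oo-ooooo-
oooo-oo-oo-ooooo-o
ooo-oo-oo-ooooo-oo
oo-oo-oo-ooooo-oo-
position 6 holds -

-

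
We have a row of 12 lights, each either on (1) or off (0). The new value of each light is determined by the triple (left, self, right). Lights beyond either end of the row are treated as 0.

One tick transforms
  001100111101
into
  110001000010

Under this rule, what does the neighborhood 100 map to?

0

At position 4 the neighborhood is 100; the next row has 0 there.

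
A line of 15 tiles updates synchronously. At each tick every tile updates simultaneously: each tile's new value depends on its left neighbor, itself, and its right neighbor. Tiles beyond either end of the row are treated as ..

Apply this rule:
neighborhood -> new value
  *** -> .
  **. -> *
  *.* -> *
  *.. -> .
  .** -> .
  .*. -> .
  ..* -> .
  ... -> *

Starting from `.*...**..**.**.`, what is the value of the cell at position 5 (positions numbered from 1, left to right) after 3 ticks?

*

tick 1: ...*..*...**.*.
tick 2: **......*..**..
tick 3: .*.****.....*.*
position 5 holds *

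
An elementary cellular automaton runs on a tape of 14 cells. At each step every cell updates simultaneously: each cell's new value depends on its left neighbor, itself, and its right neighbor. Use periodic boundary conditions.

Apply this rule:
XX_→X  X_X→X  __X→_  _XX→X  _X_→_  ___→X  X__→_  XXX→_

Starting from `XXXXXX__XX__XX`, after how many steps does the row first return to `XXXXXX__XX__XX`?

_____X__XX__X_
XXXX____XX____
X__X_XX_XX_XX_
____XXXXXXXXXX
_XX_X________X
XXXX__XXXXXX__
X__X__X____X__
________XX____
XXXXXXX_XX_XXX
______XXXXXX__
XXXXX_X____X_X
____XX__XX__XX
_XX_XX__XX__XX
XXXXXX__XX__XX

14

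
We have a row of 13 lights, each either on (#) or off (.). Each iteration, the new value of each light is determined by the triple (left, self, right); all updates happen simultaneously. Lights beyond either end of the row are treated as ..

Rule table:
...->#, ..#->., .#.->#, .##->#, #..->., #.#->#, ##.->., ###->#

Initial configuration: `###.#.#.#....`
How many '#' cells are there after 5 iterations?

9

iteration 1: ##.######.###
iteration 2: #.######.###.
iteration 3: #######.###..
iteration 4: ######.###..#
iteration 5: #####.###...#
count of #: 9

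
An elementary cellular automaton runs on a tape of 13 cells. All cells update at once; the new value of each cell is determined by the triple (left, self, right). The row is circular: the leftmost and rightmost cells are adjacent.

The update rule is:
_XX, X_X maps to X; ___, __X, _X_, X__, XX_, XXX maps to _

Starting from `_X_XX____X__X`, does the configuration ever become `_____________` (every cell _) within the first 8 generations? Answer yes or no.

generation 1: X_XX_________
generation 2: _XX__________
generation 3: _X___________
generation 4: _____________
all cells are _ at generation 4

yes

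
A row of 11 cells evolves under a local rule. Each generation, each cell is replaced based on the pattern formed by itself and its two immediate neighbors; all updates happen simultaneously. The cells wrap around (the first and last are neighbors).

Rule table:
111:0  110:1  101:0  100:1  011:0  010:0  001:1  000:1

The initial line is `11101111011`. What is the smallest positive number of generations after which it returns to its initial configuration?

22

00100001000
11011110111
01000010000
10111101111
10000100000
01111011111
00001000001
11110111110
00010000010
11101111101
00100000100
11011111011
01000001000
10111110111
10000010000
01111101111
00000100001
11111011110
00001000010
11110111101
00010000100
11101111011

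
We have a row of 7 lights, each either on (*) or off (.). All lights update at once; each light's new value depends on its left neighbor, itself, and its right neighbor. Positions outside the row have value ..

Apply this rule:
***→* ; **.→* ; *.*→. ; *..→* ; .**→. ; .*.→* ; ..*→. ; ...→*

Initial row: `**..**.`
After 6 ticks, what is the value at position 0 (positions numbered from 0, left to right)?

.

tick 1: .**..**
tick 2: ..**..*
tick 3: *..**.*
tick 4: **..*.*
tick 5: .**.*.*
tick 6: ..*.*.*
position 0 holds .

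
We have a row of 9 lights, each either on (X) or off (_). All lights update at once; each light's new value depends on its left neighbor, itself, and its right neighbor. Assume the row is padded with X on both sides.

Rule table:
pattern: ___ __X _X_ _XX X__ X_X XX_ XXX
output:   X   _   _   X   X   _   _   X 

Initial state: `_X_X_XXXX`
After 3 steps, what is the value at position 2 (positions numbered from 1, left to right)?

X

_____XXXX
XXXX_XXXX
XXX__XXXX
position 2 holds X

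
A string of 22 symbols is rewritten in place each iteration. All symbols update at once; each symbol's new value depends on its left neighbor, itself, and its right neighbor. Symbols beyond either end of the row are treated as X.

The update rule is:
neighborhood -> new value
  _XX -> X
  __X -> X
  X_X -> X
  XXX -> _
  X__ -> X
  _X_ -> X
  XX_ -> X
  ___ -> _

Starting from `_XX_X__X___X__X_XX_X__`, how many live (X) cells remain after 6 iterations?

16

iteration 1: XXXXXXXXX_XXXXXXXXXXXX
iteration 2: ________XXX___________
iteration 3: X______XX_XX_________X
iteration 4: XX____XXXXXXX_______XX
iteration 5: _XX__XX_____XX_____XX_
iteration 6: XXXXXXXX___XXXX___XXXX
count of X: 16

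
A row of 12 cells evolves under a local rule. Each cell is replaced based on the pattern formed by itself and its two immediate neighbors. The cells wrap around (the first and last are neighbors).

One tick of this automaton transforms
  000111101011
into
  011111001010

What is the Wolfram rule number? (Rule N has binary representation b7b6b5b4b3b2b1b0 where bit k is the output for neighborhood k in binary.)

position 4: 111 → 1  (bit 7 = 1)
position 6: 110 → 0  (bit 6 = 0)
position 7: 101 → 0  (bit 5 = 0)
position 0: 100 → 0  (bit 4 = 0)
position 3: 011 → 1  (bit 3 = 1)
position 8: 010 → 1  (bit 2 = 1)
position 2: 001 → 1  (bit 1 = 1)
position 1: 000 → 1  (bit 0 = 1)
bits b7..b0 = 10001111 = 143

143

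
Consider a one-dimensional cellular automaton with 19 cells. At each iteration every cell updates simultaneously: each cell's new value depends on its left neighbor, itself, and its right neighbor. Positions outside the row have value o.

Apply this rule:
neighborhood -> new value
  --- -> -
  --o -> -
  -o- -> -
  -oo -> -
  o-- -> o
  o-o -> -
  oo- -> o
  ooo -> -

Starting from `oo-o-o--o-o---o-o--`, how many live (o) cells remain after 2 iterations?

-o----o----o-----o-
--o----o----o------
count of o: 3

3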